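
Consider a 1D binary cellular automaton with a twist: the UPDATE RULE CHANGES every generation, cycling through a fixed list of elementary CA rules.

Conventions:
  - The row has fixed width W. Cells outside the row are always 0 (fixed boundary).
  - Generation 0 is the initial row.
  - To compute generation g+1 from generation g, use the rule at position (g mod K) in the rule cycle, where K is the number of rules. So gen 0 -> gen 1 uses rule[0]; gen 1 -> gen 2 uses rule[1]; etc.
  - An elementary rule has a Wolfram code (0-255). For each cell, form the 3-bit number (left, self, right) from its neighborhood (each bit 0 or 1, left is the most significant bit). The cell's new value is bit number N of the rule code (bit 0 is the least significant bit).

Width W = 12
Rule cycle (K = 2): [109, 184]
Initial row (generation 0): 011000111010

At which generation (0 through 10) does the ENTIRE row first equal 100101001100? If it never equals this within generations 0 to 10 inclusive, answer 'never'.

Gen 0: 011000111010
Gen 1 (rule 109): 011010101110
Gen 2 (rule 184): 010101011101
Gen 3 (rule 109): 011111110111
Gen 4 (rule 184): 011111101110
Gen 5 (rule 109): 010000111010
Gen 6 (rule 184): 001000110101
Gen 7 (rule 109): 101010111111
Gen 8 (rule 184): 010101111110
Gen 9 (rule 109): 011111000010
Gen 10 (rule 184): 011110100001

Answer: never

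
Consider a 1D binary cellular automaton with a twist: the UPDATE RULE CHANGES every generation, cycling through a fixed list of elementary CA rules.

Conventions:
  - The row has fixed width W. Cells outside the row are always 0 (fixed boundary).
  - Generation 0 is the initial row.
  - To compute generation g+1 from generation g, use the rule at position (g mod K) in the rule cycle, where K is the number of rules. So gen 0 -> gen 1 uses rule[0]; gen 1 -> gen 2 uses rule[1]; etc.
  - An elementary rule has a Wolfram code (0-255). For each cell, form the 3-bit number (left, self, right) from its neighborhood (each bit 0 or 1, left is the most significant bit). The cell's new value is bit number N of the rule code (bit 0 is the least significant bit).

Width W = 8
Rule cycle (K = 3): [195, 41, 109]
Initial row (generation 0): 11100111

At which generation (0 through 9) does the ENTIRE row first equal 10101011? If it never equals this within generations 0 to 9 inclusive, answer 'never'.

Answer: never

Derivation:
Gen 0: 11100111
Gen 1 (rule 195): 01101011
Gen 2 (rule 41): 01010110
Gen 3 (rule 109): 01111110
Gen 4 (rule 195): 10111110
Gen 5 (rule 41): 01100000
Gen 6 (rule 109): 01101111
Gen 7 (rule 195): 10100111
Gen 8 (rule 41): 01000100
Gen 9 (rule 109): 01010101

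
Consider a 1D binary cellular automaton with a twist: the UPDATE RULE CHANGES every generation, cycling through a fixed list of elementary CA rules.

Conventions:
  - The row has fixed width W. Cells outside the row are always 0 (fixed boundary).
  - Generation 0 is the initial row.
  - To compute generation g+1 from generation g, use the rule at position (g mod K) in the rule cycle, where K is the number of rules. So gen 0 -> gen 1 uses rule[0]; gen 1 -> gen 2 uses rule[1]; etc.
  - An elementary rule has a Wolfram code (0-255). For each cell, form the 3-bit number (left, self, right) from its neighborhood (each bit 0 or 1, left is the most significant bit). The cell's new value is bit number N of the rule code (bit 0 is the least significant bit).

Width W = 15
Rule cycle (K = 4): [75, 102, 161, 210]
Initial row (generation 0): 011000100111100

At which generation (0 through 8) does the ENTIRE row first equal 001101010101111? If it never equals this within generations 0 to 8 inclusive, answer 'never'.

Gen 0: 011000100111100
Gen 1 (rule 75): 111011001100101
Gen 2 (rule 102): 001101010101111
Gen 3 (rule 161): 100010101010110
Gen 4 (rule 210): 010100000000011
Gen 5 (rule 75): 100001111111111
Gen 6 (rule 102): 100010000000001
Gen 7 (rule 161): 001000111111100
Gen 8 (rule 210): 010101011111110

Answer: 2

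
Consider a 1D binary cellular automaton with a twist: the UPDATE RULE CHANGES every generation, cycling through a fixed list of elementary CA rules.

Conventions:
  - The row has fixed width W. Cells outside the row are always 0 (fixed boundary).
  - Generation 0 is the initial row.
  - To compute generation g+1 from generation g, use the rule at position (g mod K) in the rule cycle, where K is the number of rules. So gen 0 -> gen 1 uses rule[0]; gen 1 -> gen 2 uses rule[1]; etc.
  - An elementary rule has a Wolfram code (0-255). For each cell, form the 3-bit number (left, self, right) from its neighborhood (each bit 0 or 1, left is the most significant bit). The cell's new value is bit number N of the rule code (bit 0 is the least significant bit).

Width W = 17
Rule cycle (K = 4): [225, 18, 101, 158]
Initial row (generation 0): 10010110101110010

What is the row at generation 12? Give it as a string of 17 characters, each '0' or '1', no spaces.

Gen 0: 10010110101110010
Gen 1 (rule 225): 00001011010110000
Gen 2 (rule 18): 00010000000001000
Gen 3 (rule 101): 11010111111101011
Gen 4 (rule 158): 10010111111001010
Gen 5 (rule 225): 00001011111000100
Gen 6 (rule 18): 00010000000101010
Gen 7 (rule 101): 11010111110111110
Gen 8 (rule 158): 10010111100111101
Gen 9 (rule 225): 00001011100011110
Gen 10 (rule 18): 00010000010100001
Gen 11 (rule 101): 11010111011101101
Gen 12 (rule 158): 10010110011001001

Answer: 10010110011001001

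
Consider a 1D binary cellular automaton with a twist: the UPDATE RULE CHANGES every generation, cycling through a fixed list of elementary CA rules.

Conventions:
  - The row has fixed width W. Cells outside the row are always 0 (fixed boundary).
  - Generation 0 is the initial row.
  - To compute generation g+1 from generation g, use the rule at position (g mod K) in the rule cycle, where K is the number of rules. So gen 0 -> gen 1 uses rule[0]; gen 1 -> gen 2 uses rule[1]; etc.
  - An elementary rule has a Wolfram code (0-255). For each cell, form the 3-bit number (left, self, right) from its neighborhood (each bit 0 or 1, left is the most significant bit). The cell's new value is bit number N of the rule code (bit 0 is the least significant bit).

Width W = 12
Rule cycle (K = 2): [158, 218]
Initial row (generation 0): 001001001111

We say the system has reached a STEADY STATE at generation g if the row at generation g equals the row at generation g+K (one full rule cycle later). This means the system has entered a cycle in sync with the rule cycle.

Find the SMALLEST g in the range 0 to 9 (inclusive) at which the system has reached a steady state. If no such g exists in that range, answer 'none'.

Answer: 2

Derivation:
Gen 0: 001001001111
Gen 1 (rule 158): 011111111110
Gen 2 (rule 218): 111111111111
Gen 3 (rule 158): 111111111110
Gen 4 (rule 218): 111111111111
Gen 5 (rule 158): 111111111110
Gen 6 (rule 218): 111111111111
Gen 7 (rule 158): 111111111110
Gen 8 (rule 218): 111111111111
Gen 9 (rule 158): 111111111110
Gen 10 (rule 218): 111111111111
Gen 11 (rule 158): 111111111110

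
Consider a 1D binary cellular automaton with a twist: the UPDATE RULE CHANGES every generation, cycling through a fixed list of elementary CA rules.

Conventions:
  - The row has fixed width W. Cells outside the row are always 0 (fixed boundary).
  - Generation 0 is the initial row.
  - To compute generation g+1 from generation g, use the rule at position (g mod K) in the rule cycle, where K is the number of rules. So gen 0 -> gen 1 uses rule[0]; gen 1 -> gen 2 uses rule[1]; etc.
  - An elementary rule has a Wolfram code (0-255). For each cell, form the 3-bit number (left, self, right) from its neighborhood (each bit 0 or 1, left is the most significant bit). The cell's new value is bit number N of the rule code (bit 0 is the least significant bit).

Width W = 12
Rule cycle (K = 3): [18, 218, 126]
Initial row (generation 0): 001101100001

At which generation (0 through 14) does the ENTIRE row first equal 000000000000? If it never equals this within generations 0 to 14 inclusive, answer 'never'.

Gen 0: 001101100001
Gen 1 (rule 18): 010000010010
Gen 2 (rule 218): 101000101101
Gen 3 (rule 126): 111101111111
Gen 4 (rule 18): 000000000000
Gen 5 (rule 218): 000000000000
Gen 6 (rule 126): 000000000000
Gen 7 (rule 18): 000000000000
Gen 8 (rule 218): 000000000000
Gen 9 (rule 126): 000000000000
Gen 10 (rule 18): 000000000000
Gen 11 (rule 218): 000000000000
Gen 12 (rule 126): 000000000000
Gen 13 (rule 18): 000000000000
Gen 14 (rule 218): 000000000000

Answer: 4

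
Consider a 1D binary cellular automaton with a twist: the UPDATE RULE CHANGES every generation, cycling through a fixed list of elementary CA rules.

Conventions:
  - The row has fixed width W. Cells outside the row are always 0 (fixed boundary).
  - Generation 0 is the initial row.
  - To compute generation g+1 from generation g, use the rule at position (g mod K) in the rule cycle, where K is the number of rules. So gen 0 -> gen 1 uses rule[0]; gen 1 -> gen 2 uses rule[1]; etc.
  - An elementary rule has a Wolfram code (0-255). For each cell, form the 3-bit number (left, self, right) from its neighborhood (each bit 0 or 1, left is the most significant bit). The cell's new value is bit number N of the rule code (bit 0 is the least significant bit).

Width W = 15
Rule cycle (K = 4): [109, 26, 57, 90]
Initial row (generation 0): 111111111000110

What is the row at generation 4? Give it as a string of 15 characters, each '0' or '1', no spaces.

Answer: 011001111011101

Derivation:
Gen 0: 111111111000110
Gen 1 (rule 109): 100000001010110
Gen 2 (rule 26): 010000010000101
Gen 3 (rule 57): 001111001110010
Gen 4 (rule 90): 011001111011101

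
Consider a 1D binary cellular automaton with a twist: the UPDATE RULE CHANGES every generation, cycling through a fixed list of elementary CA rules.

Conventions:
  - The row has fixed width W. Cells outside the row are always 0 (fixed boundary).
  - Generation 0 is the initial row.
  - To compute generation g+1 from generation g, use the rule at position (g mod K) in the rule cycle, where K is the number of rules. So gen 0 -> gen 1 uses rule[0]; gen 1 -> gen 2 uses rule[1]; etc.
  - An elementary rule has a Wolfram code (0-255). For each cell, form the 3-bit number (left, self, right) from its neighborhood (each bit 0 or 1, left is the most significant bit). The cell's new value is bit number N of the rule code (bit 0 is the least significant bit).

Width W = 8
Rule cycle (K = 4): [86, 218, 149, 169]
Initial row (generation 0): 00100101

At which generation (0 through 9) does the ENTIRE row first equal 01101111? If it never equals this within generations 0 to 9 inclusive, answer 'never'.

Answer: 6

Derivation:
Gen 0: 00100101
Gen 1 (rule 86): 01111101
Gen 2 (rule 218): 11111100
Gen 3 (rule 149): 01111011
Gen 4 (rule 169): 01110110
Gen 5 (rule 86): 10010011
Gen 6 (rule 218): 01101111
Gen 7 (rule 149): 00000110
Gen 8 (rule 169): 11110100
Gen 9 (rule 86): 00010110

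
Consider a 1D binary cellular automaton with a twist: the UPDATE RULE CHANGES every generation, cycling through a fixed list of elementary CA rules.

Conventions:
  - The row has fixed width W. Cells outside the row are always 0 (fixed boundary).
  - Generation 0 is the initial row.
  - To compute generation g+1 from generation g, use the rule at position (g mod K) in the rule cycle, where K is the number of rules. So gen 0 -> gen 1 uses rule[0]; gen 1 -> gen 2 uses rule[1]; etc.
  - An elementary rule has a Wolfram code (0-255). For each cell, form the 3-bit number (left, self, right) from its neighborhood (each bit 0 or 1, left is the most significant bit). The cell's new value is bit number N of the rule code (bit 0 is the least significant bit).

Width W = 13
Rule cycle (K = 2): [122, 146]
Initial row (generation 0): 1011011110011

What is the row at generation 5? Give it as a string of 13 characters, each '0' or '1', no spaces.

Gen 0: 1011011110011
Gen 1 (rule 122): 0111110011111
Gen 2 (rule 146): 1011101101110
Gen 3 (rule 122): 0110111111011
Gen 4 (rule 146): 1000011110000
Gen 5 (rule 122): 0100110011000

Answer: 0100110011000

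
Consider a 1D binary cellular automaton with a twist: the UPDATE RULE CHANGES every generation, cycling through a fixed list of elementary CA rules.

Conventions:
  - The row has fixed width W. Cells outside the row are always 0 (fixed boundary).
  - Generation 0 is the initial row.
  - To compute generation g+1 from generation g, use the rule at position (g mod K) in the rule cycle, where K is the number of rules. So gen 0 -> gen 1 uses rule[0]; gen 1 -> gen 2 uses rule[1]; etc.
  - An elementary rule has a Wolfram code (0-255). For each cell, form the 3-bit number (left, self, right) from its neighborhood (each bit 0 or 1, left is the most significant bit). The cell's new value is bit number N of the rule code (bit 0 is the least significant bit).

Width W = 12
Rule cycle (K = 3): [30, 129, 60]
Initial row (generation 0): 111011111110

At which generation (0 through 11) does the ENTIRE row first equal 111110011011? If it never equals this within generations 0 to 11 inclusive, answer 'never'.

Gen 0: 111011111110
Gen 1 (rule 30): 100010000001
Gen 2 (rule 129): 001000111100
Gen 3 (rule 60): 001100100010
Gen 4 (rule 30): 011011110111
Gen 5 (rule 129): 000001100010
Gen 6 (rule 60): 000001010011
Gen 7 (rule 30): 000011011110
Gen 8 (rule 129): 111000001100
Gen 9 (rule 60): 100100001010
Gen 10 (rule 30): 111110011011
Gen 11 (rule 129): 011100000000

Answer: 10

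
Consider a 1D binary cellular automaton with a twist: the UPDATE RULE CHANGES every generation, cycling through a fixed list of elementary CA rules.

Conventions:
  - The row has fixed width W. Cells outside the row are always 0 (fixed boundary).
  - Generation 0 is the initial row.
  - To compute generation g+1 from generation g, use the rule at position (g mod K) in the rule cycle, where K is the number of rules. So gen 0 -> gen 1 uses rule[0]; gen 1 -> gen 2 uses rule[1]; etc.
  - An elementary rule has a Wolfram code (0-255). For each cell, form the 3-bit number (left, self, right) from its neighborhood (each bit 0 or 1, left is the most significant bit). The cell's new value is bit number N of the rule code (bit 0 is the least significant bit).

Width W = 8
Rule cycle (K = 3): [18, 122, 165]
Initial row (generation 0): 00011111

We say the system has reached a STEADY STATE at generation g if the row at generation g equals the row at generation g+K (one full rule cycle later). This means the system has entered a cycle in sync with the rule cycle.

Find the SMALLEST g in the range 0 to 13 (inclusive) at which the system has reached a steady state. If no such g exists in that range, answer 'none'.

Answer: 4

Derivation:
Gen 0: 00011111
Gen 1 (rule 18): 00100000
Gen 2 (rule 122): 01010000
Gen 3 (rule 165): 01110111
Gen 4 (rule 18): 10000000
Gen 5 (rule 122): 01000000
Gen 6 (rule 165): 01011111
Gen 7 (rule 18): 10000000
Gen 8 (rule 122): 01000000
Gen 9 (rule 165): 01011111
Gen 10 (rule 18): 10000000
Gen 11 (rule 122): 01000000
Gen 12 (rule 165): 01011111
Gen 13 (rule 18): 10000000
Gen 14 (rule 122): 01000000
Gen 15 (rule 165): 01011111
Gen 16 (rule 18): 10000000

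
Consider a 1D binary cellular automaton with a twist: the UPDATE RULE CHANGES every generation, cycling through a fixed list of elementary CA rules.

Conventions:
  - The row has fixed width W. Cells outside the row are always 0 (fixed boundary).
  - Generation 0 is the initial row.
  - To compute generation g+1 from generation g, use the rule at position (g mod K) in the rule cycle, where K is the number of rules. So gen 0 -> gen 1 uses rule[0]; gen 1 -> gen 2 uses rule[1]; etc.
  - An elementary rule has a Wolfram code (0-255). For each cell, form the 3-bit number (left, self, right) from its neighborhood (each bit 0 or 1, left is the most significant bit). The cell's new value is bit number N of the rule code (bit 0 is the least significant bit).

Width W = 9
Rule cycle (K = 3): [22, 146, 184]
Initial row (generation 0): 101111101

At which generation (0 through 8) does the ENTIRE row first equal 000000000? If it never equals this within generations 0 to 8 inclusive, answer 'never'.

Answer: 8

Derivation:
Gen 0: 101111101
Gen 1 (rule 22): 100000001
Gen 2 (rule 146): 010000010
Gen 3 (rule 184): 001000001
Gen 4 (rule 22): 011100011
Gen 5 (rule 146): 101010100
Gen 6 (rule 184): 010101010
Gen 7 (rule 22): 110101011
Gen 8 (rule 146): 000000000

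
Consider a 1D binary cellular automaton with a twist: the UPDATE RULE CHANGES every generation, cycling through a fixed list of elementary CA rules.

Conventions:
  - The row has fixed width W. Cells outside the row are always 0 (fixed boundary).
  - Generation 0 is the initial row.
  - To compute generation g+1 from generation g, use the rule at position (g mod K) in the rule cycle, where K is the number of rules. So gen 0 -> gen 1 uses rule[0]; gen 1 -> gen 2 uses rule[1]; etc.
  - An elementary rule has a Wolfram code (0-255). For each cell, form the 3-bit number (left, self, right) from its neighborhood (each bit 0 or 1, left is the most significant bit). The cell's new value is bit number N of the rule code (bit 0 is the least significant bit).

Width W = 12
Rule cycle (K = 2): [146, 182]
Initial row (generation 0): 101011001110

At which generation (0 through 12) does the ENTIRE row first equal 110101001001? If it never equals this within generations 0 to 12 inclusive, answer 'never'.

Answer: 8

Derivation:
Gen 0: 101011001110
Gen 1 (rule 146): 000000110101
Gen 2 (rule 182): 000001001111
Gen 3 (rule 146): 000010110110
Gen 4 (rule 182): 000111001001
Gen 5 (rule 146): 001010110110
Gen 6 (rule 182): 011111001001
Gen 7 (rule 146): 101110110110
Gen 8 (rule 182): 110101001001
Gen 9 (rule 146): 000000110110
Gen 10 (rule 182): 000001001001
Gen 11 (rule 146): 000010110110
Gen 12 (rule 182): 000111001001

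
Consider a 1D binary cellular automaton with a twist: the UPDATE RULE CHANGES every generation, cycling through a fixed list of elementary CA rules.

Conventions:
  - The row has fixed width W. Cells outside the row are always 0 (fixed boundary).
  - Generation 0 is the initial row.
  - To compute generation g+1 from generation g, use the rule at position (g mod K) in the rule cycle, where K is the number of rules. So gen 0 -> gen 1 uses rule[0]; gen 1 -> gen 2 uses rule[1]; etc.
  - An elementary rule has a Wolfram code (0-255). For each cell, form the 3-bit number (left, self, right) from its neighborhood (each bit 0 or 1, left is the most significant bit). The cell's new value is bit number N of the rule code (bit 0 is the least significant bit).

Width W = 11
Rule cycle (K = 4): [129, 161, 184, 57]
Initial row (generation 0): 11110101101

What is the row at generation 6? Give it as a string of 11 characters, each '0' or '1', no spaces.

Answer: 00011001001

Derivation:
Gen 0: 11110101101
Gen 1 (rule 129): 01100000000
Gen 2 (rule 161): 00001111111
Gen 3 (rule 184): 00001111110
Gen 4 (rule 57): 11101000001
Gen 5 (rule 129): 01000011100
Gen 6 (rule 161): 00011001001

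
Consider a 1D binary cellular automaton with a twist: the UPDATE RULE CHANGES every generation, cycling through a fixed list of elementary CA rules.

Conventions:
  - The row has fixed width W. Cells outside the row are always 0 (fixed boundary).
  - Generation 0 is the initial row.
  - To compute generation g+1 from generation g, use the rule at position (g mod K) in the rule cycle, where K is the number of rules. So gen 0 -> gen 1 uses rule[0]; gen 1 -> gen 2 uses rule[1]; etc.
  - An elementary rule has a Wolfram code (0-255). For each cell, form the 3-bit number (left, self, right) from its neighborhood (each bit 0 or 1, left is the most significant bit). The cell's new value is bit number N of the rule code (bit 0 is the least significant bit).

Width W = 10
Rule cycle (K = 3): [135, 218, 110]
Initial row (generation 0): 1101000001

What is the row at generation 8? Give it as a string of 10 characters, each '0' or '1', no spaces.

Gen 0: 1101000001
Gen 1 (rule 135): 0001011111
Gen 2 (rule 218): 0010011111
Gen 3 (rule 110): 0110110001
Gen 4 (rule 135): 1000000111
Gen 5 (rule 218): 0100001111
Gen 6 (rule 110): 1100011001
Gen 7 (rule 135): 0001100011
Gen 8 (rule 218): 0011110111

Answer: 0011110111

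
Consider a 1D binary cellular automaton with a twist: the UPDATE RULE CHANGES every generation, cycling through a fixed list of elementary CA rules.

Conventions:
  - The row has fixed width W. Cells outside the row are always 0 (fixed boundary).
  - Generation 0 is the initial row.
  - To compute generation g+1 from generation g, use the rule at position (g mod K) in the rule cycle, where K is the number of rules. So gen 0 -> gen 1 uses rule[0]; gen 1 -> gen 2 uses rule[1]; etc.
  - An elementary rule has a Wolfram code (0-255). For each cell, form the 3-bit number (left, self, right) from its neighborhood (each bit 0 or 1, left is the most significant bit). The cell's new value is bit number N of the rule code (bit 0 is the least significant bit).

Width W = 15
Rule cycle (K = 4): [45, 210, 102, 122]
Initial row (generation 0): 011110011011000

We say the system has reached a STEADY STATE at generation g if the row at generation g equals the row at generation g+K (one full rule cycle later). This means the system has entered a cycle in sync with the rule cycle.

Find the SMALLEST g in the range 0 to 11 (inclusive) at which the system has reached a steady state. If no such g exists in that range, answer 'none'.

Answer: none

Derivation:
Gen 0: 011110011011000
Gen 1 (rule 45): 010000010110011
Gen 2 (rule 210): 101000100011101
Gen 3 (rule 102): 111001100100111
Gen 4 (rule 122): 101111111011101
Gen 5 (rule 45): 111000000110011
Gen 6 (rule 210): 011100001011101
Gen 7 (rule 102): 100100011100111
Gen 8 (rule 122): 011010110111101
Gen 9 (rule 45): 010111101100011
Gen 10 (rule 210): 100011100110101
Gen 11 (rule 102): 100100101011111
Gen 12 (rule 122): 011011010110001
Gen 13 (rule 45): 010110111100101
Gen 14 (rule 210): 100010011111000
Gen 15 (rule 102): 100110100001000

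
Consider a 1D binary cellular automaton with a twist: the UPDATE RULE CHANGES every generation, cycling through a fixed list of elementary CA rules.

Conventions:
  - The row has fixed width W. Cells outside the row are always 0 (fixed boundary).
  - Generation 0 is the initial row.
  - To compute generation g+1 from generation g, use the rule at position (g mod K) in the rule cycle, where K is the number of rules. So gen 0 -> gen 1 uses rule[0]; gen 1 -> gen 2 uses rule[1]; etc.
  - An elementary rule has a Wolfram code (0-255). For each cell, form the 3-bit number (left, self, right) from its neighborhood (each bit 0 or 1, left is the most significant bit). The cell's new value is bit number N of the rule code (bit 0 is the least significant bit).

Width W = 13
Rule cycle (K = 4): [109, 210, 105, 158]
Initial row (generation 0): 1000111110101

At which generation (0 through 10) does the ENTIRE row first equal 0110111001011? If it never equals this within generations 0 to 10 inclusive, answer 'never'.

Gen 0: 1000111110101
Gen 1 (rule 109): 1010100011111
Gen 2 (rule 210): 0000010101111
Gen 3 (rule 105): 1111001011001
Gen 4 (rule 158): 1110111010111
Gen 5 (rule 109): 1011101111101
Gen 6 (rule 210): 0001100111100
Gen 7 (rule 105): 1101100100101
Gen 8 (rule 158): 1001011111101
Gen 9 (rule 109): 1001110000111
Gen 10 (rule 210): 0110111001011

Answer: 10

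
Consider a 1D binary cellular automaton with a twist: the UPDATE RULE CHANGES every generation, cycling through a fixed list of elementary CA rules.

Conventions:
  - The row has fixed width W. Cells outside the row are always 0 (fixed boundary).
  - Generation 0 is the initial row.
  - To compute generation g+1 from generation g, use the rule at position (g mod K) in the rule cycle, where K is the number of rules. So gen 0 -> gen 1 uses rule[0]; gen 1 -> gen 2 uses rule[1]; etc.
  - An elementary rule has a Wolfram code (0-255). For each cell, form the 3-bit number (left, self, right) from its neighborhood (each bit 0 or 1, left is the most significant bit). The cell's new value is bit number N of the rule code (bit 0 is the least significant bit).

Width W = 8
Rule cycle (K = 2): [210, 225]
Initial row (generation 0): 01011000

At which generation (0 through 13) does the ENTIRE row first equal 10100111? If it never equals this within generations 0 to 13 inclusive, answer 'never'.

Gen 0: 01011000
Gen 1 (rule 210): 10001100
Gen 2 (rule 225): 00100101
Gen 3 (rule 210): 01011000
Gen 4 (rule 225): 00101011
Gen 5 (rule 210): 01000001
Gen 6 (rule 225): 00011100
Gen 7 (rule 210): 00101110
Gen 8 (rule 225): 10010110
Gen 9 (rule 210): 01100011
Gen 10 (rule 225): 00101001
Gen 11 (rule 210): 01000110
Gen 12 (rule 225): 00010010
Gen 13 (rule 210): 00101101

Answer: never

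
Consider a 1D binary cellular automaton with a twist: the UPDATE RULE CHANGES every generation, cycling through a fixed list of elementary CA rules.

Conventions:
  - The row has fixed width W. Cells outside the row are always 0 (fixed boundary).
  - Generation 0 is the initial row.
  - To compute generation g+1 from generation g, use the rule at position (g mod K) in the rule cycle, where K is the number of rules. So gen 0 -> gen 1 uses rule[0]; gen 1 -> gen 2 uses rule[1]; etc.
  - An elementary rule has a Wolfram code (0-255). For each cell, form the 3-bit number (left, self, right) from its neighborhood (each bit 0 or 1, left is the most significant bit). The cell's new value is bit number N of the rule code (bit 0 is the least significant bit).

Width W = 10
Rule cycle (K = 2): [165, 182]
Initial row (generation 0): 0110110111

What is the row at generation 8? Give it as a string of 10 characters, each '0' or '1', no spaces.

Answer: 1010101111

Derivation:
Gen 0: 0110110111
Gen 1 (rule 165): 0001001010
Gen 2 (rule 182): 0011111111
Gen 3 (rule 165): 1001111110
Gen 4 (rule 182): 1110111101
Gen 5 (rule 165): 0101011011
Gen 6 (rule 182): 1111100100
Gen 7 (rule 165): 0111000101
Gen 8 (rule 182): 1010101111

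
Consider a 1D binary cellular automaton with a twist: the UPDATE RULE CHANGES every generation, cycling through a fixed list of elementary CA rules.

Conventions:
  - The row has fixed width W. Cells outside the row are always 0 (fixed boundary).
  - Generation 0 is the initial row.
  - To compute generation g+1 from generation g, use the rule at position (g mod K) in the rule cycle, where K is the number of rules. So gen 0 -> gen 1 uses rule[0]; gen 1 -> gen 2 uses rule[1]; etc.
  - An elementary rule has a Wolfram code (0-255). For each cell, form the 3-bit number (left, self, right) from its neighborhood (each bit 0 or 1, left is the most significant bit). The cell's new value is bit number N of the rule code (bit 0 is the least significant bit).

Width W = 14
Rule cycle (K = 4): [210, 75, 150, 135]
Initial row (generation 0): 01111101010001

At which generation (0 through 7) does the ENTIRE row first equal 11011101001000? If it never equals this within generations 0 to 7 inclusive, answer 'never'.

Gen 0: 01111101010001
Gen 1 (rule 210): 10111100001010
Gen 2 (rule 75): 00100101110000
Gen 3 (rule 150): 01111100101000
Gen 4 (rule 135): 10111001101011
Gen 5 (rule 210): 00011110100001
Gen 6 (rule 75): 11110010001110
Gen 7 (rule 150): 01101111010101

Answer: never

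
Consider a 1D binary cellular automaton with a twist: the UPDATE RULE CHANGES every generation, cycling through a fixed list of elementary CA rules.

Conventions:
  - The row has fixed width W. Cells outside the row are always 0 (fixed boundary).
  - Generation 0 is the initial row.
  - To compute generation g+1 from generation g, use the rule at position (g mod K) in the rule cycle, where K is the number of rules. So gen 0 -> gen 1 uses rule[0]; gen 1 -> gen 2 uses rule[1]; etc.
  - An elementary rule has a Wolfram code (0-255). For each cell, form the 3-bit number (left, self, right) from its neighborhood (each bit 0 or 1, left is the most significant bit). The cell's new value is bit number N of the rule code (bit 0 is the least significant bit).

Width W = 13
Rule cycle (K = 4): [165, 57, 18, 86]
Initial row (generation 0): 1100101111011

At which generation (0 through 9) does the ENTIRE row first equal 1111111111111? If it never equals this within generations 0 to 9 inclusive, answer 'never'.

Gen 0: 1100101111011
Gen 1 (rule 165): 0000110110100
Gen 2 (rule 57): 1110101101011
Gen 3 (rule 18): 0000000000000
Gen 4 (rule 86): 0000000000000
Gen 5 (rule 165): 1111111111111
Gen 6 (rule 57): 1000000000000
Gen 7 (rule 18): 0100000000000
Gen 8 (rule 86): 1110000000000
Gen 9 (rule 165): 0100111111111

Answer: 5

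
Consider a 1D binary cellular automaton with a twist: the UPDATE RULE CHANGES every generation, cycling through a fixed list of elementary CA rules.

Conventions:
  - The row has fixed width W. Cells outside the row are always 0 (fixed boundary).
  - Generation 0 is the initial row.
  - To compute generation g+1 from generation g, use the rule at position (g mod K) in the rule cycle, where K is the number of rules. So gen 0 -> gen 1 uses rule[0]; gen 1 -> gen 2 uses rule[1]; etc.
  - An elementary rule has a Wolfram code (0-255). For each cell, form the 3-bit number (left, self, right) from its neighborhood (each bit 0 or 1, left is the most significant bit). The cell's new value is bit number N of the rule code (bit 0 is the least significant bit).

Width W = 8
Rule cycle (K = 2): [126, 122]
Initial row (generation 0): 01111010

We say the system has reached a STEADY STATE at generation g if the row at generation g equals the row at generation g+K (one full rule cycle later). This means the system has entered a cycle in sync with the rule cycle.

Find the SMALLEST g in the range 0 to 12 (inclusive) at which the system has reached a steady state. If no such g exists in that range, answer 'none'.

Gen 0: 01111010
Gen 1 (rule 126): 11001111
Gen 2 (rule 122): 11111001
Gen 3 (rule 126): 10001111
Gen 4 (rule 122): 01011001
Gen 5 (rule 126): 11111111
Gen 6 (rule 122): 10000001
Gen 7 (rule 126): 11000011
Gen 8 (rule 122): 11100111
Gen 9 (rule 126): 10111101
Gen 10 (rule 122): 01100110
Gen 11 (rule 126): 11111111
Gen 12 (rule 122): 10000001
Gen 13 (rule 126): 11000011
Gen 14 (rule 122): 11100111

Answer: none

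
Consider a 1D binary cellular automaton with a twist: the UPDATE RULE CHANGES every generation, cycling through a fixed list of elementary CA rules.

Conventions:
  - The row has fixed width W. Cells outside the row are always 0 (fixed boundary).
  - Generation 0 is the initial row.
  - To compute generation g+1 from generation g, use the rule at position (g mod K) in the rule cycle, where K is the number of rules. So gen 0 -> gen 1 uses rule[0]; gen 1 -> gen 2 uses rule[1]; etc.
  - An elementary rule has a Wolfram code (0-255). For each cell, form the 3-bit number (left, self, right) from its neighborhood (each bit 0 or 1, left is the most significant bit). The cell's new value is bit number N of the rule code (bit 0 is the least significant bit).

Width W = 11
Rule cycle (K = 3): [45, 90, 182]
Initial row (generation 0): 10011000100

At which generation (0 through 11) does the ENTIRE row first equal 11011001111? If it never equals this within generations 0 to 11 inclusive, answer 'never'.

Answer: never

Derivation:
Gen 0: 10011000100
Gen 1 (rule 45): 10010010101
Gen 2 (rule 90): 01101100000
Gen 3 (rule 182): 10010010000
Gen 4 (rule 45): 10010010111
Gen 5 (rule 90): 01101100101
Gen 6 (rule 182): 10010011111
Gen 7 (rule 45): 10010010000
Gen 8 (rule 90): 01101101000
Gen 9 (rule 182): 10010011100
Gen 10 (rule 45): 10010010001
Gen 11 (rule 90): 01101101010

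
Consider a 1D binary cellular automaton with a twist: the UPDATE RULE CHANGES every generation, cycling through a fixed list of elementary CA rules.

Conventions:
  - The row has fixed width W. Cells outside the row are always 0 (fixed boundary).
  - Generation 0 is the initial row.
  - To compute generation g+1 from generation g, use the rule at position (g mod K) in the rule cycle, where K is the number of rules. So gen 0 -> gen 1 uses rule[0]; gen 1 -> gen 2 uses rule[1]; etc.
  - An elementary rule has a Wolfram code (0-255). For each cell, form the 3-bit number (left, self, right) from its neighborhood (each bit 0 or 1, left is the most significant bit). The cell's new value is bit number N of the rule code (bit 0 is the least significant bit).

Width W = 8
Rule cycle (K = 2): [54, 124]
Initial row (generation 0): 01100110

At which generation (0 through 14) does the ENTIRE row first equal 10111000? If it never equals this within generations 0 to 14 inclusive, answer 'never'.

Answer: never

Derivation:
Gen 0: 01100110
Gen 1 (rule 54): 10011001
Gen 2 (rule 124): 11011101
Gen 3 (rule 54): 00100011
Gen 4 (rule 124): 00110011
Gen 5 (rule 54): 01001100
Gen 6 (rule 124): 01101110
Gen 7 (rule 54): 10010001
Gen 8 (rule 124): 11011001
Gen 9 (rule 54): 00100111
Gen 10 (rule 124): 00110101
Gen 11 (rule 54): 01001111
Gen 12 (rule 124): 01101001
Gen 13 (rule 54): 10011111
Gen 14 (rule 124): 11010001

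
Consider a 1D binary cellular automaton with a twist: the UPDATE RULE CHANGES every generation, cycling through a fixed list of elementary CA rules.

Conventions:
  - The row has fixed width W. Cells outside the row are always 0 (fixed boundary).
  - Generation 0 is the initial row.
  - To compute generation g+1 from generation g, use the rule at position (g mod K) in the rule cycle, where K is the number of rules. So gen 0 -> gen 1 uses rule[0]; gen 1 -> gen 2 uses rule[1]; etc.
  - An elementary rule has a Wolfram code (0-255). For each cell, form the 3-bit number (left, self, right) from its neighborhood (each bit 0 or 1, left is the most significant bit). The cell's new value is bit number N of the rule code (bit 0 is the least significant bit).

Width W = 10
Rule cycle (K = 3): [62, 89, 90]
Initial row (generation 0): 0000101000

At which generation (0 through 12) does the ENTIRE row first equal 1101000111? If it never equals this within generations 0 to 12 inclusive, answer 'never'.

Answer: 2

Derivation:
Gen 0: 0000101000
Gen 1 (rule 62): 0001111100
Gen 2 (rule 89): 1101000111
Gen 3 (rule 90): 1100101101
Gen 4 (rule 62): 1011111011
Gen 5 (rule 89): 0010001011
Gen 6 (rule 90): 0101010011
Gen 7 (rule 62): 1111111110
Gen 8 (rule 89): 1000000011
Gen 9 (rule 90): 0100000111
Gen 10 (rule 62): 1110001100
Gen 11 (rule 89): 1011101111
Gen 12 (rule 90): 0010101001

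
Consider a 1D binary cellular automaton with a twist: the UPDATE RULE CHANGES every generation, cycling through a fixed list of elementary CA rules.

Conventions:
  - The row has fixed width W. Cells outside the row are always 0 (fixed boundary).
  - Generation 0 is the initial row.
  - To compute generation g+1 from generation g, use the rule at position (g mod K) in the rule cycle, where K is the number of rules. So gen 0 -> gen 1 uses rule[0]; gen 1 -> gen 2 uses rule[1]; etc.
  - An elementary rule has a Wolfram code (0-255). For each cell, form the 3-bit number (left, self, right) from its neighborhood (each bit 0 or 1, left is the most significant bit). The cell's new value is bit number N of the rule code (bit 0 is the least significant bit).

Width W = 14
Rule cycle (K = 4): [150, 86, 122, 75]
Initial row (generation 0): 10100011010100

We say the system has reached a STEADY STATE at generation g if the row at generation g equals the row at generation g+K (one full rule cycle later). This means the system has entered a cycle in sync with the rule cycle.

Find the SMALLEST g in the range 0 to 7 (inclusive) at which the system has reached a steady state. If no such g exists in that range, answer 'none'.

Answer: none

Derivation:
Gen 0: 10100011010100
Gen 1 (rule 150): 10110100010110
Gen 2 (rule 86): 10010110110011
Gen 3 (rule 122): 01101111111111
Gen 4 (rule 75): 11101000000001
Gen 5 (rule 150): 01001100000011
Gen 6 (rule 86): 11110110000101
Gen 7 (rule 122): 10011111001010
Gen 8 (rule 75): 00110001010000
Gen 9 (rule 150): 01001011011000
Gen 10 (rule 86): 11111001001100
Gen 11 (rule 122): 10001110111110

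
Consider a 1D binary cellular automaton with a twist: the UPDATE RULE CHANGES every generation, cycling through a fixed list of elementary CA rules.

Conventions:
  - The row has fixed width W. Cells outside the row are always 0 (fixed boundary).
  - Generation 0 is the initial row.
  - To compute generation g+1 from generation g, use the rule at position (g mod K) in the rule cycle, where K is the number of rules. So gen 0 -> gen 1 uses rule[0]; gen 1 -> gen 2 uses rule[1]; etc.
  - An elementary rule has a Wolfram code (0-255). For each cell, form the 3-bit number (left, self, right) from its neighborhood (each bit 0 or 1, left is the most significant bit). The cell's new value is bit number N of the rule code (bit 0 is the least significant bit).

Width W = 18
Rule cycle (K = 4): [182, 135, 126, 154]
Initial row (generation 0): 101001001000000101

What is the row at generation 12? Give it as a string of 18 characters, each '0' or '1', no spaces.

Answer: 110010011110111110

Derivation:
Gen 0: 101001001000000101
Gen 1 (rule 182): 111111111100001111
Gen 2 (rule 135): 011111111001110110
Gen 3 (rule 126): 110000001111011111
Gen 4 (rule 154): 101000011110011110
Gen 5 (rule 182): 111100101101101101
Gen 6 (rule 135): 011001100000000001
Gen 7 (rule 126): 111111110000000011
Gen 8 (rule 154): 111111101000000110
Gen 9 (rule 182): 011111011100001001
Gen 10 (rule 135): 101110001001111011
Gen 11 (rule 126): 111011011111001111
Gen 12 (rule 154): 110010011110111110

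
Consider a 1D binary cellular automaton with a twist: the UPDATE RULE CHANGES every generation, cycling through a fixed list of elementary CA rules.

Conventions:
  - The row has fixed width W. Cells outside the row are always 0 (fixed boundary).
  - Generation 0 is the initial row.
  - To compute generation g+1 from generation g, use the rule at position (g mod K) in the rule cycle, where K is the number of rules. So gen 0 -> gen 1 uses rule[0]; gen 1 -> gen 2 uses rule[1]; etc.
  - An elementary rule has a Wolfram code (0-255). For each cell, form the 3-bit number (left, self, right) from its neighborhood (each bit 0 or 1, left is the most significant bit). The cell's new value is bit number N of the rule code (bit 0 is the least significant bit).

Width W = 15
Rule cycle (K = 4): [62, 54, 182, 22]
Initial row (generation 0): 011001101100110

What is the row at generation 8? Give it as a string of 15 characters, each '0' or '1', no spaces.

Gen 0: 011001101100110
Gen 1 (rule 62): 110111011011101
Gen 2 (rule 54): 001000100100011
Gen 3 (rule 182): 011101111110100
Gen 4 (rule 22): 100000000000110
Gen 5 (rule 62): 110000000001101
Gen 6 (rule 54): 001000000010011
Gen 7 (rule 182): 011100000111100
Gen 8 (rule 22): 100010001000010

Answer: 100010001000010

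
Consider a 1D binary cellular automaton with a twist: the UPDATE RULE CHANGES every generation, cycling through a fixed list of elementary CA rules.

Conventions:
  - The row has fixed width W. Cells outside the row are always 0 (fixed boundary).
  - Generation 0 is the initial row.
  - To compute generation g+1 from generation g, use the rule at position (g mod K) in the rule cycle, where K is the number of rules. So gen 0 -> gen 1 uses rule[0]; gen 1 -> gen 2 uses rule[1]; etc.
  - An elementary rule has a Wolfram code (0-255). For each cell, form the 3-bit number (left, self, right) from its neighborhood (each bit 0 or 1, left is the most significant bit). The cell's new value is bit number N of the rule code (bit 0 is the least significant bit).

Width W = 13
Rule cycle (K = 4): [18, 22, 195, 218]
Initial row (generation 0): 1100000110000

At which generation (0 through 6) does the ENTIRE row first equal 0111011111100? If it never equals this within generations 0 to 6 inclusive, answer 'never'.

Answer: 2

Derivation:
Gen 0: 1100000110000
Gen 1 (rule 18): 0010001001000
Gen 2 (rule 22): 0111011111100
Gen 3 (rule 195): 1011001111101
Gen 4 (rule 218): 0011111111100
Gen 5 (rule 18): 0100000000010
Gen 6 (rule 22): 1110000000111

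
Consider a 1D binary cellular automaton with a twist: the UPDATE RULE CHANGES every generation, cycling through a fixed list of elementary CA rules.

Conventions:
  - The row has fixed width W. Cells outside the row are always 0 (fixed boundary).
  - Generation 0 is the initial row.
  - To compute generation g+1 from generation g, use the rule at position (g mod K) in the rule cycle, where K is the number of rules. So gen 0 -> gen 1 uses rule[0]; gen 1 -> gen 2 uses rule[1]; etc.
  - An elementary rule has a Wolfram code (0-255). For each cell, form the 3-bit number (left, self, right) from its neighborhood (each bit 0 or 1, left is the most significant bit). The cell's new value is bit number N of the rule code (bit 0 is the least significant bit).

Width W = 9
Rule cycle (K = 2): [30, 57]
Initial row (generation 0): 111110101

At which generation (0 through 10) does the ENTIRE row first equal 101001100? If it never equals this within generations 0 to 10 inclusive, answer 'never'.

Answer: 5

Derivation:
Gen 0: 111110101
Gen 1 (rule 30): 100000101
Gen 2 (rule 57): 011110010
Gen 3 (rule 30): 110001111
Gen 4 (rule 57): 101101000
Gen 5 (rule 30): 101001100
Gen 6 (rule 57): 010101011
Gen 7 (rule 30): 110101010
Gen 8 (rule 57): 101010101
Gen 9 (rule 30): 101010101
Gen 10 (rule 57): 010101010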